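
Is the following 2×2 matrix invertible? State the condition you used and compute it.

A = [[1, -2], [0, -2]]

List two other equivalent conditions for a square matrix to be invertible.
Yes, invertible; det(A) = -2 ≠ 0. Equivalent conditions: rank(A) = 2; Ax = 0 has only the trivial solution; 0 is not an eigenvalue; the columns of A are linearly independent.

To check invertibility, compute det(A).
The given matrix is triangular, so det(A) equals the product of its diagonal entries = -2 ≠ 0.
Since det(A) ≠ 0, A is invertible.
Equivalent conditions for a square matrix A to be invertible:
- rank(A) = 2 (full rank).
- The homogeneous system Ax = 0 has only the trivial solution x = 0.
- 0 is not an eigenvalue of A.
- The columns (equivalently rows) of A are linearly independent.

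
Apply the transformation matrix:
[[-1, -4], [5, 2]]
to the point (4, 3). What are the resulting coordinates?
(-16, 26)

Matrix multiplication:
[[-1, -4], [5, 2]] × [4, 3]ᵀ
= [-1×4 + -4×3, 5×4 + 2×3]ᵀ
= [-16.0000, 26.0000]ᵀ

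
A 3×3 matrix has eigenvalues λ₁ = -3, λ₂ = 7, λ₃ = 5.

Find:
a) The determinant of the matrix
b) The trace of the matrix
det = -105, trace = 9

Two standard eigenvalue identities:
- det(A) equals the product of the eigenvalues (counted with multiplicity).
- trace(A) equals the sum of the eigenvalues.
det(A) = (-3)*(7)*(5) = -105.
trace(A) = -3 + 7 + 5 = 9.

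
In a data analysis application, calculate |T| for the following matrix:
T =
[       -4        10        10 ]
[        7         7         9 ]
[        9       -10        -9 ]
det(T) = 2

Expand along row 0 (cofactor expansion): det(T) = a*(e*i - f*h) - b*(d*i - f*g) + c*(d*h - e*g), where the 3×3 is [[a, b, c], [d, e, f], [g, h, i]].
Minor M_00 = (7)*(-9) - (9)*(-10) = -63 + 90 = 27.
Minor M_01 = (7)*(-9) - (9)*(9) = -63 - 81 = -144.
Minor M_02 = (7)*(-10) - (7)*(9) = -70 - 63 = -133.
det(T) = (-4)*(27) - (10)*(-144) + (10)*(-133) = -108 + 1440 - 1330 = 2.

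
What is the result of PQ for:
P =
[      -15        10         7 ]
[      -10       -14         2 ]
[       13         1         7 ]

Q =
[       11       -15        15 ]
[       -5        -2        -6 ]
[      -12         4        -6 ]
PQ =
[     -299       233      -327 ]
[      -64       186       -78 ]
[       54      -169       147 ]

Matrix multiplication: (PQ)[i][j] = sum over k of P[i][k] * Q[k][j].
  (PQ)[0][0] = (-15)*(11) + (10)*(-5) + (7)*(-12) = -299
  (PQ)[0][1] = (-15)*(-15) + (10)*(-2) + (7)*(4) = 233
  (PQ)[0][2] = (-15)*(15) + (10)*(-6) + (7)*(-6) = -327
  (PQ)[1][0] = (-10)*(11) + (-14)*(-5) + (2)*(-12) = -64
  (PQ)[1][1] = (-10)*(-15) + (-14)*(-2) + (2)*(4) = 186
  (PQ)[1][2] = (-10)*(15) + (-14)*(-6) + (2)*(-6) = -78
  (PQ)[2][0] = (13)*(11) + (1)*(-5) + (7)*(-12) = 54
  (PQ)[2][1] = (13)*(-15) + (1)*(-2) + (7)*(4) = -169
  (PQ)[2][2] = (13)*(15) + (1)*(-6) + (7)*(-6) = 147
PQ =
[     -299       233      -327 ]
[      -64       186       -78 ]
[       54      -169       147 ]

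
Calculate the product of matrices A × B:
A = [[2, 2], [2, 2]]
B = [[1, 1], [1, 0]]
[[4, 2], [4, 2]]

Matrix multiplication:
C[0][0] = 2×1 + 2×1 = 4
C[0][1] = 2×1 + 2×0 = 2
C[1][0] = 2×1 + 2×1 = 4
C[1][1] = 2×1 + 2×0 = 2
Result: [[4, 2], [4, 2]]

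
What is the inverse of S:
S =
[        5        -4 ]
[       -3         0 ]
det(S) = -12
S⁻¹ =
[        0      -1/3 ]
[     -1/4     -5/12 ]

For a 2×2 matrix S = [[a, b], [c, d]] with det(S) ≠ 0, S⁻¹ = (1/det(S)) * [[d, -b], [-c, a]].
det(S) = (5)*(0) - (-4)*(-3) = 0 - 12 = -12.
S⁻¹ = (1/-12) * [[0, 4], [3, 5]].
Dividing each entry by -12 and reducing:
S⁻¹ =
[        0      -1/3 ]
[     -1/4     -5/12 ]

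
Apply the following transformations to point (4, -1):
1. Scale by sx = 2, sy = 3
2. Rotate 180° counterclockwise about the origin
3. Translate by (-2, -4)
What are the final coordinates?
(-10, -1)

Step 1: Scale → (8, -3)
Step 2: Rotate 180° → (-8, 3)
Step 3: Translate → (-10, -1)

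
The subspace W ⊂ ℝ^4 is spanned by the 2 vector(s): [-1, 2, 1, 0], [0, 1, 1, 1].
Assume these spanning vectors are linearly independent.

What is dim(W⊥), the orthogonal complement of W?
dim(W⊥) = 2

For any subspace W of ℝ^n, dim(W) + dim(W⊥) = n (the whole-space dimension).
Here the given 2 vectors are linearly independent, so dim(W) = 2.
Thus dim(W⊥) = n - dim(W) = 4 - 2 = 2.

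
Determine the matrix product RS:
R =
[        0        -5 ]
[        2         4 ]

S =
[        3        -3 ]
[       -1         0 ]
RS =
[        5         0 ]
[        2        -6 ]

Matrix multiplication: (RS)[i][j] = sum over k of R[i][k] * S[k][j].
  (RS)[0][0] = (0)*(3) + (-5)*(-1) = 5
  (RS)[0][1] = (0)*(-3) + (-5)*(0) = 0
  (RS)[1][0] = (2)*(3) + (4)*(-1) = 2
  (RS)[1][1] = (2)*(-3) + (4)*(0) = -6
RS =
[        5         0 ]
[        2        -6 ]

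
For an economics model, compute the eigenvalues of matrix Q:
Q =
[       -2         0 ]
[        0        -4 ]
λ = -4, -2

Solve det(Q - λI) = 0. For a 2×2 matrix the characteristic equation is λ² - (trace)λ + det = 0.
trace(Q) = a + d = -2 - 4 = -6.
det(Q) = a*d - b*c = (-2)*(-4) - (0)*(0) = 8 - 0 = 8.
Characteristic equation: λ² - (-6)λ + (8) = 0.
Discriminant = (-6)² - 4*(8) = 36 - 32 = 4.
λ = (-6 ± √4) / 2 = (-6 ± 2) / 2 = -4, -2.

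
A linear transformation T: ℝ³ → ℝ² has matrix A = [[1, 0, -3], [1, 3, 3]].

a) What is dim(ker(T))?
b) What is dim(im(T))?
dim(ker) = 1, dim(im) = 2

The two rows are not scalar multiples of one another (no single k satisfies row 2 = k × row 1), so they are linearly independent.
Thus rank(A) = 2.
dim(im(T)) = rank(A) = 2.
By the rank-nullity theorem applied to T: ℝ³ → ℝ², rank(A) + nullity(A) = 3 (the domain dimension), so dim(ker(T)) = 3 - 2 = 1.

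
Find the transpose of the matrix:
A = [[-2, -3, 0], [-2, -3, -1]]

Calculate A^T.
[[-2, -2], [-3, -3], [0, -1]]

The transpose sends entry (i,j) to (j,i); rows become columns.
Row 0 of A: [-2, -3, 0] -> column 0 of A^T.
Row 1 of A: [-2, -3, -1] -> column 1 of A^T.
A^T = [[-2, -2], [-3, -3], [0, -1]]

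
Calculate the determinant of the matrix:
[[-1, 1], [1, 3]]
-4

For a 2×2 matrix [[a, b], [c, d]], det = ad - bc
det = (-1)(3) - (1)(1) = -3 - 1 = -4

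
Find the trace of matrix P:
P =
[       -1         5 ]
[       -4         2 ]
tr(P) = -1 + 2 = 1

The trace of a square matrix is the sum of its diagonal entries.
Diagonal entries of P: P[0][0] = -1, P[1][1] = 2.
tr(P) = -1 + 2 = 1.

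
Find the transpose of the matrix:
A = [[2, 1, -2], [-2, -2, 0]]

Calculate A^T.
[[2, -2], [1, -2], [-2, 0]]

The transpose sends entry (i,j) to (j,i); rows become columns.
Row 0 of A: [2, 1, -2] -> column 0 of A^T.
Row 1 of A: [-2, -2, 0] -> column 1 of A^T.
A^T = [[2, -2], [1, -2], [-2, 0]]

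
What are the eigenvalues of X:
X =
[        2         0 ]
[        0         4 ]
λ = 2, 4

Solve det(X - λI) = 0. For a 2×2 matrix the characteristic equation is λ² - (trace)λ + det = 0.
trace(X) = a + d = 2 + 4 = 6.
det(X) = a*d - b*c = (2)*(4) - (0)*(0) = 8 - 0 = 8.
Characteristic equation: λ² - (6)λ + (8) = 0.
Discriminant = (6)² - 4*(8) = 36 - 32 = 4.
λ = (6 ± √4) / 2 = (6 ± 2) / 2 = 2, 4.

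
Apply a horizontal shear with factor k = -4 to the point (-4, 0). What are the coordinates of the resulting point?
(-4, 0)

Shear matrix for horizontal shear with factor k = -4:
[[1, -4], [0, 1]]
Result: (-4, 0) → (-4, 0)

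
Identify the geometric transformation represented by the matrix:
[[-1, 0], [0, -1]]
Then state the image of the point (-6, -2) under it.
rotation by 180° (or reflection through origin); image of (-6, -2) is (6, 2)

This matches the form [[cos θ, -sin θ], [sin θ, cos θ]] of a rotation matrix; reading off cos θ and sin θ gives the angle.
The matrix [[-1, 0], [0, -1]] represents: rotation by 180° (or reflection through origin).
Applying it to (-6, -2): [-1·-6 + 0·-2, 0·-6 + -1·-2] = (6, 2).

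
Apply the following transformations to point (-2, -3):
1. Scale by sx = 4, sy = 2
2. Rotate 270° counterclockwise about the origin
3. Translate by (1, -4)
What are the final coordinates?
(-5, 4)

Step 1: Scale → (-8, -6)
Step 2: Rotate 270° → (-6, 8)
Step 3: Translate → (-5, 4)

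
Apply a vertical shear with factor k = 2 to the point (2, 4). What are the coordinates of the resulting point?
(2, 8)

Shear matrix for vertical shear with factor k = 2:
[[1, 0], [2, 1]]
Result: (2, 4) → (2, 8)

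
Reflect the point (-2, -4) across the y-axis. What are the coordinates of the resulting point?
(2, -4)

Reflection across y-axis: (-2, -4) → (2, -4)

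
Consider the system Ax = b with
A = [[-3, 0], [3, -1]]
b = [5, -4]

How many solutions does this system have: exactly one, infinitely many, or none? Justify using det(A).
Exactly one solution

Compute det(A) = (-3)*(-1) - (0)*(3) = 3.
Because det(A) ≠ 0, A is invertible and Ax = b has a unique solution for every b (here x = A⁻¹ b).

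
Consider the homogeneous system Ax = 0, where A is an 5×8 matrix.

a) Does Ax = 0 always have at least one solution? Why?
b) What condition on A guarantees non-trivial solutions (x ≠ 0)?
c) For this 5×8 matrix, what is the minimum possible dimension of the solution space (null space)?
a) Yes, x = 0 is always a solution. b) When A has linearly dependent columns (rank < n). c) Minimum nullity = 3.

a) x = 0 satisfies A·0 = 0, so the zero vector is always a solution.
b) Non-trivial solutions exist iff the columns of A are linearly dependent, equivalently rank(A) < n (the number of columns).
c) By rank-nullity, rank(A) + nullity(A) = n = 8. Since A has only 5 rows, rank(A) ≤ 5, so nullity(A) ≥ 8 - 5 = 3.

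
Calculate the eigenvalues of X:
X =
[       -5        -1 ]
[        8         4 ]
λ = -4, 3

Solve det(X - λI) = 0. For a 2×2 matrix the characteristic equation is λ² - (trace)λ + det = 0.
trace(X) = a + d = -5 + 4 = -1.
det(X) = a*d - b*c = (-5)*(4) - (-1)*(8) = -20 + 8 = -12.
Characteristic equation: λ² - (-1)λ + (-12) = 0.
Discriminant = (-1)² - 4*(-12) = 1 + 48 = 49.
λ = (-1 ± √49) / 2 = (-1 ± 7) / 2 = -4, 3.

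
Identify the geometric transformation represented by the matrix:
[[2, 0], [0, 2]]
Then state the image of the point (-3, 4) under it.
uniform scaling by factor 2; image of (-3, 4) is (-6, 8)

This is a diagonal matrix with equal entries 2, so it scales both axes by the same factor 2.
The matrix [[2, 0], [0, 2]] represents: uniform scaling by factor 2.
Applying it to (-3, 4): [2·-3 + 0·4, 0·-3 + 2·4] = (-6, 8).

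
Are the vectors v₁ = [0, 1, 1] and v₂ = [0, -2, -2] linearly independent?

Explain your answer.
No, linearly dependent (v₂ = -2·v₁)

Check whether there is a scalar k with v₂ = k·v₁.
Comparing components, k = -2 satisfies -2·[0, 1, 1] = [0, -2, -2].
Since v₂ is a scalar multiple of v₁, the two vectors are linearly dependent.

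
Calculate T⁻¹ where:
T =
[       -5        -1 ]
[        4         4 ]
det(T) = -16
T⁻¹ =
[     -1/4     -1/16 ]
[      1/4      5/16 ]

For a 2×2 matrix T = [[a, b], [c, d]] with det(T) ≠ 0, T⁻¹ = (1/det(T)) * [[d, -b], [-c, a]].
det(T) = (-5)*(4) - (-1)*(4) = -20 + 4 = -16.
T⁻¹ = (1/-16) * [[4, 1], [-4, -5]].
Dividing each entry by -16 and reducing:
T⁻¹ =
[     -1/4     -1/16 ]
[      1/4      5/16 ]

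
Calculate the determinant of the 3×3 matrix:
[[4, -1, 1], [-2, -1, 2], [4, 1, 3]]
-32

Expansion along first row:
det = 4·det([[-1,2],[1,3]]) - -1·det([[-2,2],[4,3]]) + 1·det([[-2,-1],[4,1]])
    = 4·(-1·3 - 2·1) - -1·(-2·3 - 2·4) + 1·(-2·1 - -1·4)
    = 4·-5 - -1·-14 + 1·2
    = -20 + -14 + 2 = -32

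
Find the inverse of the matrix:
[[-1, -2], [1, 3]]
[[-3, -2], [1, 1]]

For [[a,b],[c,d]], inverse = (1/det)·[[d,-b],[-c,a]]
det = -1·3 - -2·1 = -1
Inverse = (1/-1)·[[3, 2], [-1, -1]]
        = [[-3, -2], [1, 1]]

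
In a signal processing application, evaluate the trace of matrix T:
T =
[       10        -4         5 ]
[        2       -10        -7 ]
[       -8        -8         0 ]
tr(T) = 10 - 10 + 0 = 0

The trace of a square matrix is the sum of its diagonal entries.
Diagonal entries of T: T[0][0] = 10, T[1][1] = -10, T[2][2] = 0.
tr(T) = 10 - 10 + 0 = 0.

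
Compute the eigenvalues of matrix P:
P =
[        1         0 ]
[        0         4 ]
λ = 1, 4

Solve det(P - λI) = 0. For a 2×2 matrix the characteristic equation is λ² - (trace)λ + det = 0.
trace(P) = a + d = 1 + 4 = 5.
det(P) = a*d - b*c = (1)*(4) - (0)*(0) = 4 - 0 = 4.
Characteristic equation: λ² - (5)λ + (4) = 0.
Discriminant = (5)² - 4*(4) = 25 - 16 = 9.
λ = (5 ± √9) / 2 = (5 ± 3) / 2 = 1, 4.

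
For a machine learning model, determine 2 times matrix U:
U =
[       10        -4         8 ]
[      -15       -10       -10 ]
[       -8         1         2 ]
2U =
[       20        -8        16 ]
[      -30       -20       -20 ]
[      -16         2         4 ]

Scalar multiplication is elementwise: (2U)[i][j] = 2 * U[i][j].
  (2U)[0][0] = 2 * (10) = 20
  (2U)[0][1] = 2 * (-4) = -8
  (2U)[0][2] = 2 * (8) = 16
  (2U)[1][0] = 2 * (-15) = -30
  (2U)[1][1] = 2 * (-10) = -20
  (2U)[1][2] = 2 * (-10) = -20
  (2U)[2][0] = 2 * (-8) = -16
  (2U)[2][1] = 2 * (1) = 2
  (2U)[2][2] = 2 * (2) = 4
2U =
[       20        -8        16 ]
[      -30       -20       -20 ]
[      -16         2         4 ]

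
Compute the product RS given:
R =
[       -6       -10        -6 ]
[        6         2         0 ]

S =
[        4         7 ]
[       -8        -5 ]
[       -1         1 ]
RS =
[       62         2 ]
[        8        32 ]

Matrix multiplication: (RS)[i][j] = sum over k of R[i][k] * S[k][j].
  (RS)[0][0] = (-6)*(4) + (-10)*(-8) + (-6)*(-1) = 62
  (RS)[0][1] = (-6)*(7) + (-10)*(-5) + (-6)*(1) = 2
  (RS)[1][0] = (6)*(4) + (2)*(-8) + (0)*(-1) = 8
  (RS)[1][1] = (6)*(7) + (2)*(-5) + (0)*(1) = 32
RS =
[       62         2 ]
[        8        32 ]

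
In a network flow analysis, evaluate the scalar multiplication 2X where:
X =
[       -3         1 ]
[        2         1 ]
2X =
[       -6         2 ]
[        4         2 ]

Scalar multiplication is elementwise: (2X)[i][j] = 2 * X[i][j].
  (2X)[0][0] = 2 * (-3) = -6
  (2X)[0][1] = 2 * (1) = 2
  (2X)[1][0] = 2 * (2) = 4
  (2X)[1][1] = 2 * (1) = 2
2X =
[       -6         2 ]
[        4         2 ]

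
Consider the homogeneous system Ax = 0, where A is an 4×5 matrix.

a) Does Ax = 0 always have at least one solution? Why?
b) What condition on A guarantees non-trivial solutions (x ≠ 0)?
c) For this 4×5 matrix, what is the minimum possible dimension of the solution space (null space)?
a) Yes, x = 0 is always a solution. b) When A has linearly dependent columns (rank < n). c) Minimum nullity = 1.

a) x = 0 satisfies A·0 = 0, so the zero vector is always a solution.
b) Non-trivial solutions exist iff the columns of A are linearly dependent, equivalently rank(A) < n (the number of columns).
c) By rank-nullity, rank(A) + nullity(A) = n = 5. Since A has only 4 rows, rank(A) ≤ 4, so nullity(A) ≥ 5 - 4 = 1.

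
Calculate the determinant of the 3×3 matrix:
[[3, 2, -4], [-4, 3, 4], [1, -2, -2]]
-22

Expansion along first row:
det = 3·det([[3,4],[-2,-2]]) - 2·det([[-4,4],[1,-2]]) + -4·det([[-4,3],[1,-2]])
    = 3·(3·-2 - 4·-2) - 2·(-4·-2 - 4·1) + -4·(-4·-2 - 3·1)
    = 3·2 - 2·4 + -4·5
    = 6 + -8 + -20 = -22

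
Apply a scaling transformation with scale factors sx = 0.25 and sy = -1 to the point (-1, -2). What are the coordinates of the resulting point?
(-0.25, 2)

Scaling matrix:
[[0.25, 0], [0, -1]]
Result: (-1 × 0.25, -2 × -1) = (-0.25, 2)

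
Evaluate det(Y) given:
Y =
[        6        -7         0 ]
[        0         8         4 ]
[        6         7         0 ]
det(Y) = -336

Expand along row 0 (cofactor expansion): det(Y) = a*(e*i - f*h) - b*(d*i - f*g) + c*(d*h - e*g), where the 3×3 is [[a, b, c], [d, e, f], [g, h, i]].
Minor M_00 = (8)*(0) - (4)*(7) = 0 - 28 = -28.
Minor M_01 = (0)*(0) - (4)*(6) = 0 - 24 = -24.
Minor M_02 = (0)*(7) - (8)*(6) = 0 - 48 = -48.
det(Y) = (6)*(-28) - (-7)*(-24) + (0)*(-48) = -168 - 168 + 0 = -336.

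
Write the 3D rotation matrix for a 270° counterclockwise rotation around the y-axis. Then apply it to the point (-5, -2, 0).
R = [[0, 0, -1], [0, 1, 0], [1, 0, 0]]; R·(-5, -2, 0) = (0, -2, -5)

Rotation matrix for 270° around y-axis:
cos(270°) = 0, sin(270°) = -1
R = [[0, 0, -1], [0, 1, 0], [1, 0, 0]]
Apply to (-5, -2, 0): R·[-5, -2, 0]ᵀ = (0, -2, -5)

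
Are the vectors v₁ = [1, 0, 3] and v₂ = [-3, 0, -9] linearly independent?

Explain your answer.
No, linearly dependent (v₂ = -3·v₁)

Check whether there is a scalar k with v₂ = k·v₁.
Comparing components, k = -3 satisfies -3·[1, 0, 3] = [-3, 0, -9].
Since v₂ is a scalar multiple of v₁, the two vectors are linearly dependent.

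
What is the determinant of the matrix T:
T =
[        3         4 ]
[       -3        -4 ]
det(T) = 0

For a 2×2 matrix [[a, b], [c, d]], det = a*d - b*c.
det(T) = (3)*(-4) - (4)*(-3) = -12 + 12 = 0.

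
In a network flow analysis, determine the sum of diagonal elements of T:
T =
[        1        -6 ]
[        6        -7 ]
tr(T) = 1 - 7 = -6

The trace of a square matrix is the sum of its diagonal entries.
Diagonal entries of T: T[0][0] = 1, T[1][1] = -7.
tr(T) = 1 - 7 = -6.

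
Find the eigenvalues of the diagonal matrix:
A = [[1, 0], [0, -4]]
λ₁ = 1, λ₂ = -4

The characteristic polynomial of A is det(A - λI) = (1 - λ)(-4 - λ) = 0.
The roots are λ = 1 and λ = -4, so the eigenvalues are the diagonal entries.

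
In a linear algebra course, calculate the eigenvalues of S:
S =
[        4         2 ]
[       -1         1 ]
λ = 2, 3

Solve det(S - λI) = 0. For a 2×2 matrix the characteristic equation is λ² - (trace)λ + det = 0.
trace(S) = a + d = 4 + 1 = 5.
det(S) = a*d - b*c = (4)*(1) - (2)*(-1) = 4 + 2 = 6.
Characteristic equation: λ² - (5)λ + (6) = 0.
Discriminant = (5)² - 4*(6) = 25 - 24 = 1.
λ = (5 ± √1) / 2 = (5 ± 1) / 2 = 2, 3.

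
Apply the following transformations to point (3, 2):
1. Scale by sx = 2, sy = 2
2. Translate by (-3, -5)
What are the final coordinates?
(3, -1)

Step 1: Scale (3, 2) by (sx, sy) = (2, 2) → (6, 4)
Step 2: Translate by (-3, -5) → (3, -1)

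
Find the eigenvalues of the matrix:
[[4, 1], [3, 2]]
λ = 1 and λ = 5

Characteristic equation: det(A - λI) = 0
λ² - (trace)λ + (det) = 0
λ² - (6)λ + (5) = 0
λ² - 6λ + 5 = 0
Solving: λ = 1, 5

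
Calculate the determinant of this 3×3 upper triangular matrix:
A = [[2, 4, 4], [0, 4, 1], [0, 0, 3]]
24

The determinant of a triangular matrix is the product of its diagonal entries (the off-diagonal entries above the diagonal do not affect it).
det(A) = (2) * (4) * (3) = 24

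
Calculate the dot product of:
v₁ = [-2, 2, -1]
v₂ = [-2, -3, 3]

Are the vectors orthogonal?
-5, No

The dot product is the sum of products of corresponding components.
v₁·v₂ = (-2)*(-2) + (2)*(-3) + (-1)*(3) = 4 - 6 - 3 = -5.
Two vectors are orthogonal iff their dot product is 0; here the dot product is -5, so the vectors are not orthogonal.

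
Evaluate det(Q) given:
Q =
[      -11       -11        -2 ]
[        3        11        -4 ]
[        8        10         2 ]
det(Q) = -148

Expand along row 0 (cofactor expansion): det(Q) = a*(e*i - f*h) - b*(d*i - f*g) + c*(d*h - e*g), where the 3×3 is [[a, b, c], [d, e, f], [g, h, i]].
Minor M_00 = (11)*(2) - (-4)*(10) = 22 + 40 = 62.
Minor M_01 = (3)*(2) - (-4)*(8) = 6 + 32 = 38.
Minor M_02 = (3)*(10) - (11)*(8) = 30 - 88 = -58.
det(Q) = (-11)*(62) - (-11)*(38) + (-2)*(-58) = -682 + 418 + 116 = -148.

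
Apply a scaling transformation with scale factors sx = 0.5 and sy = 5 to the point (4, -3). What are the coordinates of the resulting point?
(2.0, -15)

Scaling matrix:
[[0.50, 0], [0, 5]]
Result: (4 × 0.5, -3 × 5) = (2.0, -15)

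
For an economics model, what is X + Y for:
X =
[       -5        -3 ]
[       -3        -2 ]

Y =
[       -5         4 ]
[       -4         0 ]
X + Y =
[      -10         1 ]
[       -7        -2 ]

Matrix addition is elementwise: (X+Y)[i][j] = X[i][j] + Y[i][j].
  (X+Y)[0][0] = (-5) + (-5) = -10
  (X+Y)[0][1] = (-3) + (4) = 1
  (X+Y)[1][0] = (-3) + (-4) = -7
  (X+Y)[1][1] = (-2) + (0) = -2
X + Y =
[      -10         1 ]
[       -7        -2 ]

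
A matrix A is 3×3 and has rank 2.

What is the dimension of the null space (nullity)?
1

The rank-nullity theorem for an m×n matrix states:
rank(A) + nullity(A) = n (the number of columns).
Here n = 3 and rank(A) = 2, so nullity(A) = 3 - 2 = 1.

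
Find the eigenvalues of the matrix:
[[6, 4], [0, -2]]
λ = -2 and λ = 6

Characteristic equation: det(A - λI) = 0
λ² - (trace)λ + (det) = 0
λ² - (4)λ + (-12) = 0
λ² - 4λ - 12 = 0
Solving: λ = -2, 6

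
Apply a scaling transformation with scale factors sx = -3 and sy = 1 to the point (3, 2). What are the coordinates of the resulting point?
(-9, 2)

Scaling matrix:
[[-3, 0], [0, 1]]
Result: (3 × -3, 2 × 1) = (-9, 2)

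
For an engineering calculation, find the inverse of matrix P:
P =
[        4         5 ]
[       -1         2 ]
det(P) = 13
P⁻¹ =
[     2/13     -5/13 ]
[     1/13      4/13 ]

For a 2×2 matrix P = [[a, b], [c, d]] with det(P) ≠ 0, P⁻¹ = (1/det(P)) * [[d, -b], [-c, a]].
det(P) = (4)*(2) - (5)*(-1) = 8 + 5 = 13.
P⁻¹ = (1/13) * [[2, -5], [1, 4]].
Dividing each entry by 13 and reducing:
P⁻¹ =
[     2/13     -5/13 ]
[     1/13      4/13 ]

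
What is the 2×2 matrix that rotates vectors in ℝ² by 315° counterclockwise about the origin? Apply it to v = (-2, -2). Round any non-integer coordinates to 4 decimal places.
R = [[√2/2, √2/2], [-√2/2, √2/2]]; R·v = (-2.8284, 0.0000)

A counterclockwise rotation by angle θ in ℝ² has matrix R(θ) = [[cos θ, -sin θ], [sin θ, cos θ]].
For θ = 315°: cos θ = √2/2, sin θ = -√2/2.
R(315°) = [[√2/2, √2/2], [-√2/2, √2/2]].
R·v = [√2/2·-2 + (√2/2)·-2, -√2/2·-2 + √2/2·-2] = (-2.8284, 0.0000).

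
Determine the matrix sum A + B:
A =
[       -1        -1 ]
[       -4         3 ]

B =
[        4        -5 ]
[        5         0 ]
A + B =
[        3        -6 ]
[        1         3 ]

Matrix addition is elementwise: (A+B)[i][j] = A[i][j] + B[i][j].
  (A+B)[0][0] = (-1) + (4) = 3
  (A+B)[0][1] = (-1) + (-5) = -6
  (A+B)[1][0] = (-4) + (5) = 1
  (A+B)[1][1] = (3) + (0) = 3
A + B =
[        3        -6 ]
[        1         3 ]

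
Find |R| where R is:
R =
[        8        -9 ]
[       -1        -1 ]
det(R) = -17

For a 2×2 matrix [[a, b], [c, d]], det = a*d - b*c.
det(R) = (8)*(-1) - (-9)*(-1) = -8 - 9 = -17.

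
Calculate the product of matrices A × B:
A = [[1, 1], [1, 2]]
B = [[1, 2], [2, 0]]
[[3, 2], [5, 2]]

Matrix multiplication:
C[0][0] = 1×1 + 1×2 = 3
C[0][1] = 1×2 + 1×0 = 2
C[1][0] = 1×1 + 2×2 = 5
C[1][1] = 1×2 + 2×0 = 2
Result: [[3, 2], [5, 2]]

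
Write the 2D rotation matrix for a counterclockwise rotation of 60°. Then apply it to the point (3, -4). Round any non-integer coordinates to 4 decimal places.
R = [[1/2, -√3/2], [√3/2, 1/2]]; R·(3, -4) = (4.9641, 0.5981)

Rotation matrix formula: R(θ) = [[cos θ, -sin θ], [sin θ, cos θ]]
For θ = 60°:
cos(60°) = 1/2
sin(60°) = √3/2
R = [[1/2, -√3/2], [√3/2, 1/2]]
Apply to (3, -4): [1/2·3 + (-√3/2)·-4, √3/2·3 + 1/2·-4] = (4.9641, 0.5981)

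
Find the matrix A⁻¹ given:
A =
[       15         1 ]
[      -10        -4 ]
det(A) = -50
A⁻¹ =
[     2/25      1/50 ]
[     -1/5     -3/10 ]

For a 2×2 matrix A = [[a, b], [c, d]] with det(A) ≠ 0, A⁻¹ = (1/det(A)) * [[d, -b], [-c, a]].
det(A) = (15)*(-4) - (1)*(-10) = -60 + 10 = -50.
A⁻¹ = (1/-50) * [[-4, -1], [10, 15]].
Dividing each entry by -50 and reducing:
A⁻¹ =
[     2/25      1/50 ]
[     -1/5     -3/10 ]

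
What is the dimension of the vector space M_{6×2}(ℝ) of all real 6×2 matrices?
Dimension = 12

A real 6×2 matrix is determined by its 6·2 = 12 independent entries.
A standard basis is {E_ij : 1 ≤ i ≤ 6, 1 ≤ j ≤ 2}, where E_ij has a 1 in position (i, j) and 0 elsewhere — there are 12 such matrices, and they are linearly independent and span M_{6×2}(ℝ).
Therefore dim(M_{6×2}(ℝ)) = 12.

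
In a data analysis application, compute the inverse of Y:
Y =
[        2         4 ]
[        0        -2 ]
det(Y) = -4
Y⁻¹ =
[      1/2         1 ]
[        0      -1/2 ]

For a 2×2 matrix Y = [[a, b], [c, d]] with det(Y) ≠ 0, Y⁻¹ = (1/det(Y)) * [[d, -b], [-c, a]].
det(Y) = (2)*(-2) - (4)*(0) = -4 - 0 = -4.
Y⁻¹ = (1/-4) * [[-2, -4], [0, 2]].
Dividing each entry by -4 and reducing:
Y⁻¹ =
[      1/2         1 ]
[        0      -1/2 ]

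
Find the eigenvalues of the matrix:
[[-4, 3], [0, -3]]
λ = -4 and λ = -3

Characteristic equation: det(A - λI) = 0
λ² - (trace)λ + (det) = 0
λ² - (-7)λ + (12) = 0
λ² + 7λ + 12 = 0
Solving: λ = -4, -3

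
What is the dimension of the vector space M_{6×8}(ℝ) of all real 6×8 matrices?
Dimension = 48

A real 6×8 matrix is determined by its 6·8 = 48 independent entries.
A standard basis is {E_ij : 1 ≤ i ≤ 6, 1 ≤ j ≤ 8}, where E_ij has a 1 in position (i, j) and 0 elsewhere — there are 48 such matrices, and they are linearly independent and span M_{6×8}(ℝ).
Therefore dim(M_{6×8}(ℝ)) = 48.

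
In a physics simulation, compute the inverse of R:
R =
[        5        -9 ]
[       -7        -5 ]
det(R) = -88
R⁻¹ =
[     5/88     -9/88 ]
[    -7/88     -5/88 ]

For a 2×2 matrix R = [[a, b], [c, d]] with det(R) ≠ 0, R⁻¹ = (1/det(R)) * [[d, -b], [-c, a]].
det(R) = (5)*(-5) - (-9)*(-7) = -25 - 63 = -88.
R⁻¹ = (1/-88) * [[-5, 9], [7, 5]].
Dividing each entry by -88 and reducing:
R⁻¹ =
[     5/88     -9/88 ]
[    -7/88     -5/88 ]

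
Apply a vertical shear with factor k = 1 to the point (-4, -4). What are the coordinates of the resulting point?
(-4, -8)

Shear matrix for vertical shear with factor k = 1:
[[1, 0], [1, 1]]
Result: (-4, -4) → (-4, -8)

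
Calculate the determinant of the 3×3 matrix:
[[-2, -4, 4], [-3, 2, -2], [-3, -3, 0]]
48

Expansion along first row:
det = -2·det([[2,-2],[-3,0]]) - -4·det([[-3,-2],[-3,0]]) + 4·det([[-3,2],[-3,-3]])
    = -2·(2·0 - -2·-3) - -4·(-3·0 - -2·-3) + 4·(-3·-3 - 2·-3)
    = -2·-6 - -4·-6 + 4·15
    = 12 + -24 + 60 = 48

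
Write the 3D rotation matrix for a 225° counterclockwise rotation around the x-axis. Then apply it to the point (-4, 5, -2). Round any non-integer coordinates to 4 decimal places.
R = [[1, 0, 0], [0, -√2/2, √2/2], [0, -√2/2, -√2/2]]; R·(-4, 5, -2) = (-4.0000, -4.9497, -2.1213)

Rotation matrix for 225° around x-axis:
cos(225°) = -√2/2, sin(225°) = -√2/2
R = [[1, 0, 0], [0, -√2/2, √2/2], [0, -√2/2, -√2/2]]
Apply to (-4, 5, -2): R·[-4, 5, -2]ᵀ = (-4.0000, -4.9497, -2.1213)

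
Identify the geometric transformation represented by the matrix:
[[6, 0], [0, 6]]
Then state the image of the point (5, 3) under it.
uniform scaling by factor 6; image of (5, 3) is (30, 18)

This is a diagonal matrix with equal entries 6, so it scales both axes by the same factor 6.
The matrix [[6, 0], [0, 6]] represents: uniform scaling by factor 6.
Applying it to (5, 3): [6·5 + 0·3, 0·5 + 6·3] = (30, 18).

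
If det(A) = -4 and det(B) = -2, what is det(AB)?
8

Use the multiplicative property of determinants: det(AB) = det(A)*det(B).
det(AB) = (-4)*(-2) = 8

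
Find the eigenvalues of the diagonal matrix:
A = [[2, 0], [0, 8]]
λ₁ = 2, λ₂ = 8

The characteristic polynomial of A is det(A - λI) = (2 - λ)(8 - λ) = 0.
The roots are λ = 2 and λ = 8, so the eigenvalues are the diagonal entries.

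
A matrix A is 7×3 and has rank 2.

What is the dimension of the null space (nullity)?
1

The rank-nullity theorem for an m×n matrix states:
rank(A) + nullity(A) = n (the number of columns).
Here n = 3 and rank(A) = 2, so nullity(A) = 3 - 2 = 1.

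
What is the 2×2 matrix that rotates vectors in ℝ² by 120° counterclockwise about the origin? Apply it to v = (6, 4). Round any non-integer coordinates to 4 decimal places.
R = [[-1/2, -√3/2], [√3/2, -1/2]]; R·v = (-6.4641, 3.1962)

A counterclockwise rotation by angle θ in ℝ² has matrix R(θ) = [[cos θ, -sin θ], [sin θ, cos θ]].
For θ = 120°: cos θ = -1/2, sin θ = √3/2.
R(120°) = [[-1/2, -√3/2], [√3/2, -1/2]].
R·v = [-1/2·6 + (-√3/2)·4, √3/2·6 + -1/2·4] = (-6.4641, 3.1962).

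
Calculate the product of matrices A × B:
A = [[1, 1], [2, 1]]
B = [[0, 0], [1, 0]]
[[1, 0], [1, 0]]

Matrix multiplication:
C[0][0] = 1×0 + 1×1 = 1
C[0][1] = 1×0 + 1×0 = 0
C[1][0] = 2×0 + 1×1 = 1
C[1][1] = 2×0 + 1×0 = 0
Result: [[1, 0], [1, 0]]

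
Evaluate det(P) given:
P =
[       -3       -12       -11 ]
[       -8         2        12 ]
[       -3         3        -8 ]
det(P) = 1554

Expand along row 0 (cofactor expansion): det(P) = a*(e*i - f*h) - b*(d*i - f*g) + c*(d*h - e*g), where the 3×3 is [[a, b, c], [d, e, f], [g, h, i]].
Minor M_00 = (2)*(-8) - (12)*(3) = -16 - 36 = -52.
Minor M_01 = (-8)*(-8) - (12)*(-3) = 64 + 36 = 100.
Minor M_02 = (-8)*(3) - (2)*(-3) = -24 + 6 = -18.
det(P) = (-3)*(-52) - (-12)*(100) + (-11)*(-18) = 156 + 1200 + 198 = 1554.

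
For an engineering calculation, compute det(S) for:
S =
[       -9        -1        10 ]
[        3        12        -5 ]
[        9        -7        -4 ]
det(S) = -510

Expand along row 0 (cofactor expansion): det(S) = a*(e*i - f*h) - b*(d*i - f*g) + c*(d*h - e*g), where the 3×3 is [[a, b, c], [d, e, f], [g, h, i]].
Minor M_00 = (12)*(-4) - (-5)*(-7) = -48 - 35 = -83.
Minor M_01 = (3)*(-4) - (-5)*(9) = -12 + 45 = 33.
Minor M_02 = (3)*(-7) - (12)*(9) = -21 - 108 = -129.
det(S) = (-9)*(-83) - (-1)*(33) + (10)*(-129) = 747 + 33 - 1290 = -510.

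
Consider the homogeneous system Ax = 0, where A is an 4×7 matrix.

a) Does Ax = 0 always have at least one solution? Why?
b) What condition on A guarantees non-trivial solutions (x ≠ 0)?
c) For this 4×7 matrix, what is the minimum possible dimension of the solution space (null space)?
a) Yes, x = 0 is always a solution. b) When A has linearly dependent columns (rank < n). c) Minimum nullity = 3.

a) x = 0 satisfies A·0 = 0, so the zero vector is always a solution.
b) Non-trivial solutions exist iff the columns of A are linearly dependent, equivalently rank(A) < n (the number of columns).
c) By rank-nullity, rank(A) + nullity(A) = n = 7. Since A has only 4 rows, rank(A) ≤ 4, so nullity(A) ≥ 7 - 4 = 3.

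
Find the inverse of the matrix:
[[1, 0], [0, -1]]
[[1, 0], [0, -1]]

For [[a,b],[c,d]], inverse = (1/det)·[[d,-b],[-c,a]]
det = 1·-1 - 0·0 = -1
Inverse = (1/-1)·[[-1, 0], [0, 1]]
        = [[1, 0], [0, -1]]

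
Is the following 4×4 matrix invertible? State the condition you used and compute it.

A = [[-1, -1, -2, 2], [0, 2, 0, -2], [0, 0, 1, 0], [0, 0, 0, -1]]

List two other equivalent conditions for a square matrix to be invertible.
Yes, invertible; det(A) = 2 ≠ 0. Equivalent conditions: rank(A) = 4; Ax = 0 has only the trivial solution; 0 is not an eigenvalue; the columns of A are linearly independent.

To check invertibility, compute det(A).
The given matrix is triangular, so det(A) equals the product of its diagonal entries = 2 ≠ 0.
Since det(A) ≠ 0, A is invertible.
Equivalent conditions for a square matrix A to be invertible:
- rank(A) = 4 (full rank).
- The homogeneous system Ax = 0 has only the trivial solution x = 0.
- 0 is not an eigenvalue of A.
- The columns (equivalently rows) of A are linearly independent.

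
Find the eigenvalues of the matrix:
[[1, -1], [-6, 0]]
λ = -2 and λ = 3

Characteristic equation: det(A - λI) = 0
λ² - (trace)λ + (det) = 0
λ² - (1)λ + (-6) = 0
λ² - 1λ - 6 = 0
Solving: λ = -2, 3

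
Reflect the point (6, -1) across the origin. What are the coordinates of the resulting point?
(-6, 1)

Reflection across origin: (6, -1) → (-6, 1)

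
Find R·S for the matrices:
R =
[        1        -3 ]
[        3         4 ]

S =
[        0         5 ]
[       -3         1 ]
RS =
[        9         2 ]
[      -12        19 ]

Matrix multiplication: (RS)[i][j] = sum over k of R[i][k] * S[k][j].
  (RS)[0][0] = (1)*(0) + (-3)*(-3) = 9
  (RS)[0][1] = (1)*(5) + (-3)*(1) = 2
  (RS)[1][0] = (3)*(0) + (4)*(-3) = -12
  (RS)[1][1] = (3)*(5) + (4)*(1) = 19
RS =
[        9         2 ]
[      -12        19 ]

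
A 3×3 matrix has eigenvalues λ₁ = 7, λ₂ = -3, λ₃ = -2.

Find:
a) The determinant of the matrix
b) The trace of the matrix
det = 42, trace = 2

Two standard eigenvalue identities:
- det(A) equals the product of the eigenvalues (counted with multiplicity).
- trace(A) equals the sum of the eigenvalues.
det(A) = (7)*(-3)*(-2) = 42.
trace(A) = 7 - 3 - 2 = 2.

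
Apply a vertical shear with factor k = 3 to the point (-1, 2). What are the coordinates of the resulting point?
(-1, -1)

Shear matrix for vertical shear with factor k = 3:
[[1, 0], [3, 1]]
Result: (-1, 2) → (-1, -1)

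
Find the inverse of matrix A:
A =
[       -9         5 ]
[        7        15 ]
det(A) = -170
A⁻¹ =
[    -3/34      1/34 ]
[    7/170     9/170 ]

For a 2×2 matrix A = [[a, b], [c, d]] with det(A) ≠ 0, A⁻¹ = (1/det(A)) * [[d, -b], [-c, a]].
det(A) = (-9)*(15) - (5)*(7) = -135 - 35 = -170.
A⁻¹ = (1/-170) * [[15, -5], [-7, -9]].
Dividing each entry by -170 and reducing:
A⁻¹ =
[    -3/34      1/34 ]
[    7/170     9/170 ]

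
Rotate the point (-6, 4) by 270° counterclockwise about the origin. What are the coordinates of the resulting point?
(4, 6)

Rotation matrix R(θ) = [[cos θ, -sin θ], [sin θ, cos θ]]; for θ = 270°:
R = [[0, 1], [-1, 0]]
Result: R × [-6, 4]ᵀ = [0·-6 + (1)·4, -1·-6 + (0)·4]ᵀ = (4, 6)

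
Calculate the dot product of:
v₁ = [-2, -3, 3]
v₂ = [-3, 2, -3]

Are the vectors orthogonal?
-9, No

The dot product is the sum of products of corresponding components.
v₁·v₂ = (-2)*(-3) + (-3)*(2) + (3)*(-3) = 6 - 6 - 9 = -9.
Two vectors are orthogonal iff their dot product is 0; here the dot product is -9, so the vectors are not orthogonal.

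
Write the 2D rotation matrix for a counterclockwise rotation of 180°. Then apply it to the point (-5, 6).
R = [[-1, 0], [0, -1]]; R·(-5, 6) = (5, -6)

Rotation matrix formula: R(θ) = [[cos θ, -sin θ], [sin θ, cos θ]]
For θ = 180°:
cos(180°) = -1
sin(180°) = 0
R = [[-1, 0], [0, -1]]
Apply to (-5, 6): [-1·-5 + (0)·6, 0·-5 + -1·6] = (5, -6)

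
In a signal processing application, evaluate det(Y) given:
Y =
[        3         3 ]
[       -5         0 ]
det(Y) = 15

For a 2×2 matrix [[a, b], [c, d]], det = a*d - b*c.
det(Y) = (3)*(0) - (3)*(-5) = 0 + 15 = 15.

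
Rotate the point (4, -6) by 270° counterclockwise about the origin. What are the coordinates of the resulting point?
(-6, -4)

Rotation matrix R(θ) = [[cos θ, -sin θ], [sin θ, cos θ]]; for θ = 270°:
R = [[0, 1], [-1, 0]]
Result: R × [4, -6]ᵀ = [0·4 + (1)·-6, -1·4 + (0)·-6]ᵀ = (-6, -4)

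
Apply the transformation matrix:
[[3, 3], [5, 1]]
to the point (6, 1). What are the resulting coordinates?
(21, 31)

Matrix multiplication:
[[3, 3], [5, 1]] × [6, 1]ᵀ
= [3×6 + 3×1, 5×6 + 1×1]ᵀ
= [21.0000, 31.0000]ᵀ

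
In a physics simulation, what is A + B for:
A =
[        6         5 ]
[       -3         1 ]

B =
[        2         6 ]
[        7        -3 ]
A + B =
[        8        11 ]
[        4        -2 ]

Matrix addition is elementwise: (A+B)[i][j] = A[i][j] + B[i][j].
  (A+B)[0][0] = (6) + (2) = 8
  (A+B)[0][1] = (5) + (6) = 11
  (A+B)[1][0] = (-3) + (7) = 4
  (A+B)[1][1] = (1) + (-3) = -2
A + B =
[        8        11 ]
[        4        -2 ]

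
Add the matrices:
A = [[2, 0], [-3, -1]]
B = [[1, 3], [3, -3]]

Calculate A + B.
[[3, 3], [0, -4]]

Add corresponding elements:
(2)+(1)=3
(0)+(3)=3
(-3)+(3)=0
(-1)+(-3)=-4
A + B = [[3, 3], [0, -4]]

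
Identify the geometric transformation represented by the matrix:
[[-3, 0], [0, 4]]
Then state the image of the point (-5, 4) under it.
non-uniform scaling by (-3, 4); image of (-5, 4) is (15, 16)

This is diagonal with distinct entries, so it scales the x-axis by -3 and the y-axis by 4.
The matrix [[-3, 0], [0, 4]] represents: non-uniform scaling by (-3, 4).
Applying it to (-5, 4): [-3·-5 + 0·4, 0·-5 + 4·4] = (15, 16).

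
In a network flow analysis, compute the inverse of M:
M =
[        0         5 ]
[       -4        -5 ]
det(M) = 20
M⁻¹ =
[     -1/4      -1/4 ]
[      1/5         0 ]

For a 2×2 matrix M = [[a, b], [c, d]] with det(M) ≠ 0, M⁻¹ = (1/det(M)) * [[d, -b], [-c, a]].
det(M) = (0)*(-5) - (5)*(-4) = 0 + 20 = 20.
M⁻¹ = (1/20) * [[-5, -5], [4, 0]].
Dividing each entry by 20 and reducing:
M⁻¹ =
[     -1/4      -1/4 ]
[      1/5         0 ]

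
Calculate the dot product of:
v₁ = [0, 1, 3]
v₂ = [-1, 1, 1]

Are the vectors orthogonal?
4, No

The dot product is the sum of products of corresponding components.
v₁·v₂ = (0)*(-1) + (1)*(1) + (3)*(1) = 0 + 1 + 3 = 4.
Two vectors are orthogonal iff their dot product is 0; here the dot product is 4, so the vectors are not orthogonal.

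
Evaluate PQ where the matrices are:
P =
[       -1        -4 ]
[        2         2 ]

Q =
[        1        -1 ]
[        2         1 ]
PQ =
[       -9        -3 ]
[        6         0 ]

Matrix multiplication: (PQ)[i][j] = sum over k of P[i][k] * Q[k][j].
  (PQ)[0][0] = (-1)*(1) + (-4)*(2) = -9
  (PQ)[0][1] = (-1)*(-1) + (-4)*(1) = -3
  (PQ)[1][0] = (2)*(1) + (2)*(2) = 6
  (PQ)[1][1] = (2)*(-1) + (2)*(1) = 0
PQ =
[       -9        -3 ]
[        6         0 ]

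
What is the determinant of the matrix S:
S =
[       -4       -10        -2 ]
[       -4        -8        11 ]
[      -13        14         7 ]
det(S) = 2310

Expand along row 0 (cofactor expansion): det(S) = a*(e*i - f*h) - b*(d*i - f*g) + c*(d*h - e*g), where the 3×3 is [[a, b, c], [d, e, f], [g, h, i]].
Minor M_00 = (-8)*(7) - (11)*(14) = -56 - 154 = -210.
Minor M_01 = (-4)*(7) - (11)*(-13) = -28 + 143 = 115.
Minor M_02 = (-4)*(14) - (-8)*(-13) = -56 - 104 = -160.
det(S) = (-4)*(-210) - (-10)*(115) + (-2)*(-160) = 840 + 1150 + 320 = 2310.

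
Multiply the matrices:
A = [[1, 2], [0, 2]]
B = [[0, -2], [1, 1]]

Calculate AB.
[[2, 0], [2, 2]]

Each entry (i,j) of AB = sum over k of A[i][k]*B[k][j].
(AB)[0][0] = (1)*(0) + (2)*(1) = 2
(AB)[0][1] = (1)*(-2) + (2)*(1) = 0
(AB)[1][0] = (0)*(0) + (2)*(1) = 2
(AB)[1][1] = (0)*(-2) + (2)*(1) = 2
AB = [[2, 0], [2, 2]]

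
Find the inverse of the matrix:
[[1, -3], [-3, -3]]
[[1/4, -1/4], [-1/4, -1/12]]

For [[a,b],[c,d]], inverse = (1/det)·[[d,-b],[-c,a]]
det = 1·-3 - -3·-3 = -12
Inverse = (1/-12)·[[-3, 3], [3, 1]]
        = [[1/4, -1/4], [-1/4, -1/12]]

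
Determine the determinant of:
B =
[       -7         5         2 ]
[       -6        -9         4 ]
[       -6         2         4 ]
det(B) = 176

Expand along row 0 (cofactor expansion): det(B) = a*(e*i - f*h) - b*(d*i - f*g) + c*(d*h - e*g), where the 3×3 is [[a, b, c], [d, e, f], [g, h, i]].
Minor M_00 = (-9)*(4) - (4)*(2) = -36 - 8 = -44.
Minor M_01 = (-6)*(4) - (4)*(-6) = -24 + 24 = 0.
Minor M_02 = (-6)*(2) - (-9)*(-6) = -12 - 54 = -66.
det(B) = (-7)*(-44) - (5)*(0) + (2)*(-66) = 308 + 0 - 132 = 176.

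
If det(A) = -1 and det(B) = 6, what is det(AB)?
-6

Use the multiplicative property of determinants: det(AB) = det(A)*det(B).
det(AB) = (-1)*(6) = -6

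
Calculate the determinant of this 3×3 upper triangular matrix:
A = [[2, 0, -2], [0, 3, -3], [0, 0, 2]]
12

The determinant of a triangular matrix is the product of its diagonal entries (the off-diagonal entries above the diagonal do not affect it).
det(A) = (2) * (3) * (2) = 12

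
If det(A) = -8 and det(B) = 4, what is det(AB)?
-32

Use the multiplicative property of determinants: det(AB) = det(A)*det(B).
det(AB) = (-8)*(4) = -32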